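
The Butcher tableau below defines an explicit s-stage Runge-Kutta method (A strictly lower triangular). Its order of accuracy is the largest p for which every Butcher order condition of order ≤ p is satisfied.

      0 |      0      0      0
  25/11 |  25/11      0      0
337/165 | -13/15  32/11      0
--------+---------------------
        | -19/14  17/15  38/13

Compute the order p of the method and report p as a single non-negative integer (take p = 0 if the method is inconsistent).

b = (-19/14, 17/15, 38/13)
c = (0, 25/11, 337/165)
Ac = (0, 0, 800/121)
Σ b_i: (-19/14)·1 + 17/15·1 + 38/13·1 = 7369/2730 ≠ 1 ⇒ order 0.

0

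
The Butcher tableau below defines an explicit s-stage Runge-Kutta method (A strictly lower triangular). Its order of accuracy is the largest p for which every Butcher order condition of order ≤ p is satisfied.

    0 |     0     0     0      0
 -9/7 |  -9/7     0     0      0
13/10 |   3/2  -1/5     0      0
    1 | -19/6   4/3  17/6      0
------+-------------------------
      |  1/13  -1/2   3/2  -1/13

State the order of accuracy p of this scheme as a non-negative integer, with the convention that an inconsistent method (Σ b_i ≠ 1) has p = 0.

1

b = (1/13, -1/2, 3/2, -1/13)
c = (0, -9/7, 13/10, 1)
Ac = (0, 0, 9/35, 827/420)
Σ b_i: 1/13·1 + (-1/2)·1 + 3/2·1 + (-1/13)·1 = 1 ✓
b·c: (-1/2)·(-9/7) + 3/2·13/10 + (-1/13)·1 = 4579/1820 ≠ 1/2 ⇒ order 1.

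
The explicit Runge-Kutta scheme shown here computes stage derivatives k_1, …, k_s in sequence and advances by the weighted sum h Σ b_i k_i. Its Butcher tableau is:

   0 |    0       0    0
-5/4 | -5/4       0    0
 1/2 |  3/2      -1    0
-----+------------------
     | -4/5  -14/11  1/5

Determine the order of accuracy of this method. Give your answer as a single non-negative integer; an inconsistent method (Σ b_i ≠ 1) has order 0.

b = (-4/5, -14/11, 1/5)
c = (0, -5/4, 1/2)
Ac = (0, 0, 5/4)
Σ b_i: (-4/5)·1 + (-14/11)·1 + 1/5·1 = -103/55 ≠ 1 ⇒ order 0.

0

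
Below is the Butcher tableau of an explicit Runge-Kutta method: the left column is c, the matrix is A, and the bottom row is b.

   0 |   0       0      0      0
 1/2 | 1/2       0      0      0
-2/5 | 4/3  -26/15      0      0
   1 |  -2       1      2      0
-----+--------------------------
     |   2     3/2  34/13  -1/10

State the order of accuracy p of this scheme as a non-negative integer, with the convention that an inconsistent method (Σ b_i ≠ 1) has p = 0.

b = (2, 3/2, 34/13, -1/10)
c = (0, 1/2, -2/5, 1)
Ac = (0, 0, -13/15, -3/10)
Σ b_i: 2·1 + 3/2·1 + 34/13·1 + (-1/10)·1 = 391/65 ≠ 1 ⇒ order 0.

0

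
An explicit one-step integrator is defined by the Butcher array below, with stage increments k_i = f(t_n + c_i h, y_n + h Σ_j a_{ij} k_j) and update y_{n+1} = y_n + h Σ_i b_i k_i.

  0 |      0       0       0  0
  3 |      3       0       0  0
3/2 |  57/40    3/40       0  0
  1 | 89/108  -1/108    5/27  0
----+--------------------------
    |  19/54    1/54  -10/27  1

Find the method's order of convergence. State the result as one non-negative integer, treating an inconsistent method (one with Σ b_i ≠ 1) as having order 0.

4

b = (19/54, 1/54, -10/27, 1)
c = (0, 3, 3/2, 1)
Ac = (0, 0, 9/40, 1/4)
Σ b_i: 19/54·1 + 1/54·1 + (-10/27)·1 + 1·1 = 1 ✓
b·c: 1/54·3 + (-10/27)·3/2 + 1·1 = 1/2 ✓
b·c²: 1/54·9 + (-10/27)·9/4 + 1·1 = 1/3 ✓
b·Ac: (-10/27)·9/40 + 1·1/4 = 1/6 ✓
b·c³: 1/54·27 + (-10/27)·27/8 + 1·1 = 1/4 ✓
b·(c∘Ac): (-10/27)·27/80 + 1·1/4 = 1/8 ✓
b·Ac²: (-10/27)·27/40 + 1·1/3 = 1/12 ✓
b·A²c: 1·1/24 = 1/24 ✓; 4 stages ⇒ order 4.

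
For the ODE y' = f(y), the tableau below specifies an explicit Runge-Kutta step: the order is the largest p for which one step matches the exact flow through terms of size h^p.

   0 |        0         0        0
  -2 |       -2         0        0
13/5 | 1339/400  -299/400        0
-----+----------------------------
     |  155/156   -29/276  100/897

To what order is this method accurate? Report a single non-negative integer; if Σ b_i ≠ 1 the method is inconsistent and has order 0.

3

b = (155/156, -29/276, 100/897)
c = (0, -2, 13/5)
Ac = (0, 0, 299/200)
Σ b_i: 155/156·1 + (-29/276)·1 + 100/897·1 = 1 ✓
b·c: (-29/276)·(-2) + 100/897·13/5 = 1/2 ✓
b·c²: (-29/276)·4 + 100/897·169/25 = 1/3 ✓
b·Ac: 100/897·299/200 = 1/6 ✓; 3 stages ⇒ order 3.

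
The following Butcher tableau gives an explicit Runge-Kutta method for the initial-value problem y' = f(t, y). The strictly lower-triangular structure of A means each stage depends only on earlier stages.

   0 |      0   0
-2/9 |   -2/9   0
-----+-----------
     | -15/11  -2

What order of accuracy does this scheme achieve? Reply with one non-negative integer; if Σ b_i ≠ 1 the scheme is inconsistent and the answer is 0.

0

b = (-15/11, -2)
c = (0, -2/9)
Σ b_i: (-15/11)·1 + (-2)·1 = -37/11 ≠ 1 ⇒ order 0.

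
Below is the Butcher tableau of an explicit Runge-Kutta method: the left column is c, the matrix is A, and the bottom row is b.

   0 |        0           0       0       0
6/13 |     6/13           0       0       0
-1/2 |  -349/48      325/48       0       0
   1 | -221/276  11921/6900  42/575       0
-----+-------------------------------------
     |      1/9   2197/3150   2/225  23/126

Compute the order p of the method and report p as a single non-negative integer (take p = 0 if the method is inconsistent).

4

b = (1/9, 2197/3150, 2/225, 23/126)
c = (0, 6/13, -1/2, 1)
Ac = (0, 0, 25/8, 35/46)
Σ b_i: 1/9·1 + 2197/3150·1 + 2/225·1 + 23/126·1 = 1 ✓
b·c: 2197/3150·6/13 + 2/225·(-1/2) + 23/126·1 = 1/2 ✓
b·c²: 2197/3150·36/169 + 2/225·1/4 + 23/126·1 = 1/3 ✓
b·Ac: 2/225·25/8 + 23/126·35/46 = 1/6 ✓
b·c³: 2197/3150·216/2197 + 2/225·(-1/8) + 23/126·1 = 1/4 ✓
b·(c∘Ac): 2/225·(-25/16) + 23/126·35/46 = 1/8 ✓
b·Ac²: 2/225·75/52 + 23/126·231/598 = 1/12 ✓
b·A²c: 23/126·21/92 = 1/24 ✓; 4 stages ⇒ order 4.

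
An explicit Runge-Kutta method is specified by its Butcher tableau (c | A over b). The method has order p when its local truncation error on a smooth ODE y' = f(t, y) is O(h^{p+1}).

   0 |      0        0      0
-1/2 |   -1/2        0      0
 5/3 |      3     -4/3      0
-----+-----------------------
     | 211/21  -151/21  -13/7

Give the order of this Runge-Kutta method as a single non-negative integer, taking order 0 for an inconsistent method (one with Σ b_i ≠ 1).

2

b = (211/21, -151/21, -13/7)
c = (0, -1/2, 5/3)
Ac = (0, 0, 2/3)
Σ b_i: 211/21·1 + (-151/21)·1 + (-13/7)·1 = 1 ✓
b·c: (-151/21)·(-1/2) + (-13/7)·5/3 = 1/2 ✓
b·c²: (-151/21)·1/4 + (-13/7)·25/9 = -1753/252 ≠ 1/3 ⇒ order 2.
b·Ac: (-13/7)·2/3 = -26/21 ≠ 1/6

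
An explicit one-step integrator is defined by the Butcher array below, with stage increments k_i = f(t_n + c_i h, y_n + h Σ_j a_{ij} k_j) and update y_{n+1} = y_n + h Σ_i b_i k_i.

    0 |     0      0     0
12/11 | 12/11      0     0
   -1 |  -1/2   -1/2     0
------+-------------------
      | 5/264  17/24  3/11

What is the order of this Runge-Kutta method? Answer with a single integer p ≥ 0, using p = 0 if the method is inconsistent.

b = (5/264, 17/24, 3/11)
c = (0, 12/11, -1)
Ac = (0, 0, -6/11)
Σ b_i: 5/264·1 + 17/24·1 + 3/11·1 = 1 ✓
b·c: 17/24·12/11 + 3/11·(-1) = 1/2 ✓
b·c²: 17/24·144/121 + 3/11·1 = 135/121 ≠ 1/3 ⇒ order 2.
b·Ac: 3/11·(-6/11) = -18/121 ≠ 1/6

2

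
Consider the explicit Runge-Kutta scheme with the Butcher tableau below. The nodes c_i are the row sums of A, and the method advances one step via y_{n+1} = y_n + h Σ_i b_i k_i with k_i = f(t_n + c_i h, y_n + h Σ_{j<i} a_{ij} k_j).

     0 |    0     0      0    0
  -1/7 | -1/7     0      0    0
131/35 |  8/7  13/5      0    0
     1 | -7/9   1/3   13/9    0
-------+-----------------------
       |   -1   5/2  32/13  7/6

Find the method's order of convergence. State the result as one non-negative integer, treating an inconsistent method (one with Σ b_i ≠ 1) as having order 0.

0

b = (-1, 5/2, 32/13, 7/6)
c = (0, -1/7, 131/35, 1)
Ac = (0, 0, -13/35, 1688/315)
Σ b_i: (-1)·1 + 5/2·1 + 32/13·1 + 7/6·1 = 200/39 ≠ 1 ⇒ order 0.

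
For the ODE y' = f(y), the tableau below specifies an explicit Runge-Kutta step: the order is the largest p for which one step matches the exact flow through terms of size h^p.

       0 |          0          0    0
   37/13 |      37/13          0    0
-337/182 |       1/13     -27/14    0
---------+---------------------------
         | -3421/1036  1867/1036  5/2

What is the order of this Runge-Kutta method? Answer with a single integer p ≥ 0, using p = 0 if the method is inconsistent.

2

b = (-3421/1036, 1867/1036, 5/2)
c = (0, 37/13, -337/182)
Ac = (0, 0, -999/182)
Σ b_i: (-3421/1036)·1 + 1867/1036·1 + 5/2·1 = 1 ✓
b·c: 1867/1036·37/13 + 5/2·(-337/182) = 1/2 ✓
b·c²: 1867/1036·1369/169 + 5/2·113569/33124 = 1534951/66248 ≠ 1/3 ⇒ order 2.
b·Ac: 5/2·(-999/182) = -4995/364 ≠ 1/6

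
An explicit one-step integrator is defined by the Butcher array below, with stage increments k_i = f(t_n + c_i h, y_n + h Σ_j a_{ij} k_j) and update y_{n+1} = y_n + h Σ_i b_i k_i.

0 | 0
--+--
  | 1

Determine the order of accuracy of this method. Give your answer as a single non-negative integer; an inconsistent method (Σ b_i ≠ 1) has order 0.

b = (1)
c = (0)
Σ b_i: 1·1 = 1 ✓; 1 stage ⇒ order 1.

1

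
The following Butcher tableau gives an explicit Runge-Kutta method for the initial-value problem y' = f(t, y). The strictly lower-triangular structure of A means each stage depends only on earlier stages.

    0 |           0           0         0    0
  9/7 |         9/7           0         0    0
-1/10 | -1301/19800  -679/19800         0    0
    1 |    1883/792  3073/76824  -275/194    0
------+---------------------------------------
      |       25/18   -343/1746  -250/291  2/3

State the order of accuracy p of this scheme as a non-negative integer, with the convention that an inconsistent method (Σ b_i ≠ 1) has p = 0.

b = (25/18, -343/1746, -250/291, 2/3)
c = (0, 9/7, -1/10, 1)
Ac = (0, 0, -97/2200, 17/88)
Σ b_i: 25/18·1 + (-343/1746)·1 + (-250/291)·1 + 2/3·1 = 1 ✓
b·c: (-343/1746)·9/7 + (-250/291)·(-1/10) + 2/3·1 = 1/2 ✓
b·c²: (-343/1746)·81/49 + (-250/291)·1/100 + 2/3·1 = 1/3 ✓
b·Ac: (-250/291)·(-97/2200) + 2/3·17/88 = 1/6 ✓
b·c³: (-343/1746)·729/343 + (-250/291)·(-1/1000) + 2/3·1 = 1/4 ✓
b·(c∘Ac): (-250/291)·97/22000 + 2/3·17/88 = 1/8 ✓
b·Ac²: (-250/291)·(-873/15400) + 2/3·4/77 = 1/12 ✓
b·A²c: 2/3·1/16 = 1/24 ✓; 4 stages ⇒ order 4.

4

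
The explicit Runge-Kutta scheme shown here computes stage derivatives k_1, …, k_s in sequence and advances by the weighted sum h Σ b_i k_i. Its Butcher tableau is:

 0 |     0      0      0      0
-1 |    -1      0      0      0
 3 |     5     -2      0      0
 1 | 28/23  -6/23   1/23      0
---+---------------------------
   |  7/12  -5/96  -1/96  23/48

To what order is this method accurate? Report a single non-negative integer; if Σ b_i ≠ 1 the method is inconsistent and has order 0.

4

b = (7/12, -5/96, -1/96, 23/48)
c = (0, -1, 3, 1)
Ac = (0, 0, 2, 9/23)
Σ b_i: 7/12·1 + (-5/96)·1 + (-1/96)·1 + 23/48·1 = 1 ✓
b·c: (-5/96)·(-1) + (-1/96)·3 + 23/48·1 = 1/2 ✓
b·c²: (-5/96)·1 + (-1/96)·9 + 23/48·1 = 1/3 ✓
b·Ac: (-1/96)·2 + 23/48·9/23 = 1/6 ✓
b·c³: (-5/96)·(-1) + (-1/96)·27 + 23/48·1 = 1/4 ✓
b·(c∘Ac): (-1/96)·6 + 23/48·9/23 = 1/8 ✓
b·Ac²: (-1/96)·(-2) + 23/48·3/23 = 1/12 ✓
b·A²c: 23/48·2/23 = 1/24 ✓; 4 stages ⇒ order 4.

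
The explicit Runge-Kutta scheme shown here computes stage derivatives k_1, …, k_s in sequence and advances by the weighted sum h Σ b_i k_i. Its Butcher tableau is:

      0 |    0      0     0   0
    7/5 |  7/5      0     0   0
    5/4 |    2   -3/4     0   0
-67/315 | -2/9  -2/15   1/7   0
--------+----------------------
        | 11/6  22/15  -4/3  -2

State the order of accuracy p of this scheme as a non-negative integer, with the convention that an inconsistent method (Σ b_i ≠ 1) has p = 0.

b = (11/6, 22/15, -4/3, -2)
c = (0, 7/5, 5/4, -67/315)
Ac = (0, 0, -21/20, -17/2100)
Σ b_i: 11/6·1 + 22/15·1 + (-4/3)·1 + (-2)·1 = -1/30 ≠ 1 ⇒ order 0.

0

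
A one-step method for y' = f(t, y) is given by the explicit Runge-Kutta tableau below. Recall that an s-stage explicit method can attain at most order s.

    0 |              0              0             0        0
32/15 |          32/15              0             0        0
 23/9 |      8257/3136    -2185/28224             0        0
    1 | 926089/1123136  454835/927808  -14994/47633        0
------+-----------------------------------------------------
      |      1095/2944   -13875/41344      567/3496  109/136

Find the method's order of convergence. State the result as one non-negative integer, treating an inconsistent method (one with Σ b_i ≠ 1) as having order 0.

b = (1095/2944, -13875/41344, 567/3496, 109/136)
c = (0, 32/15, 23/9, 1)
Ac = (0, 0, -437/2646, 1105/4578)
Σ b_i: 1095/2944·1 + (-13875/41344)·1 + 567/3496·1 + 109/136·1 = 1 ✓
b·c: (-13875/41344)·32/15 + 567/3496·23/9 + 109/136·1 = 1/2 ✓
b·c²: (-13875/41344)·1024/225 + 567/3496·529/81 + 109/136·1 = 1/3 ✓
b·Ac: 567/3496·(-437/2646) + 109/136·1105/4578 = 1/6 ✓
b·c³: (-13875/41344)·32768/3375 + 567/3496·12167/729 + 109/136·1 = 1/4 ✓
b·(c∘Ac): 567/3496·(-10051/23814) + 109/136·1105/4578 = 1/8 ✓
b·Ac²: 567/3496·(-6992/19845) + 109/136·2006/11445 = 1/12 ✓
b·A²c: 109/136·17/327 = 1/24 ✓; 4 stages ⇒ order 4.

4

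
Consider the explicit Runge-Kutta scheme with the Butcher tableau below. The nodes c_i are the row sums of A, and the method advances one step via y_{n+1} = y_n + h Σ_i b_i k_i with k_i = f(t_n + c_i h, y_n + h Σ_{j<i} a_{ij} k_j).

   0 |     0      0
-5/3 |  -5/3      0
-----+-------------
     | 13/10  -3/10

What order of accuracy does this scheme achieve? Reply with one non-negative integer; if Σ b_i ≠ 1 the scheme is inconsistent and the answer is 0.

b = (13/10, -3/10)
c = (0, -5/3)
Σ b_i: 13/10·1 + (-3/10)·1 = 1 ✓
b·c: (-3/10)·(-5/3) = 1/2 ✓; 2 stages ⇒ order 2.

2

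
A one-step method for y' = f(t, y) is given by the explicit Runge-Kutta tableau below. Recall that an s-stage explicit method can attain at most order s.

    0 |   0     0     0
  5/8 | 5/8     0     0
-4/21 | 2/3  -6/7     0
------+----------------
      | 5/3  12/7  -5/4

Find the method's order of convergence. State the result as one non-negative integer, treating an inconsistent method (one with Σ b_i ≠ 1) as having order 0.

b = (5/3, 12/7, -5/4)
c = (0, 5/8, -4/21)
Ac = (0, 0, -15/28)
Σ b_i: 5/3·1 + 12/7·1 + (-5/4)·1 = 179/84 ≠ 1 ⇒ order 0.

0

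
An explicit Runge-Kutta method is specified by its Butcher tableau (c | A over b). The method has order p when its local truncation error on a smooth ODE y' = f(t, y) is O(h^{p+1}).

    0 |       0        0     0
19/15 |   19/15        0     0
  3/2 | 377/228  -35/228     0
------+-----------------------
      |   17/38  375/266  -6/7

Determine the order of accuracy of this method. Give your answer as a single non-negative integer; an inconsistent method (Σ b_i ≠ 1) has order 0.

3

b = (17/38, 375/266, -6/7)
c = (0, 19/15, 3/2)
Ac = (0, 0, -7/36)
Σ b_i: 17/38·1 + 375/266·1 + (-6/7)·1 = 1 ✓
b·c: 375/266·19/15 + (-6/7)·3/2 = 1/2 ✓
b·c²: 375/266·361/225 + (-6/7)·9/4 = 1/3 ✓
b·Ac: (-6/7)·(-7/36) = 1/6 ✓; 3 stages ⇒ order 3.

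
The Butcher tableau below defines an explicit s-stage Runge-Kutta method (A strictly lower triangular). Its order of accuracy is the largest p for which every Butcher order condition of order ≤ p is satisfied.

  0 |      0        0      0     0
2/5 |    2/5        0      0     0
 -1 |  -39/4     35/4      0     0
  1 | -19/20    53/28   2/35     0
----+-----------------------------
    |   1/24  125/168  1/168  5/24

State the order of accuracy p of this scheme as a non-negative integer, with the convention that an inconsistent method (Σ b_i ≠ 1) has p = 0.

4

b = (1/24, 125/168, 1/168, 5/24)
c = (0, 2/5, -1, 1)
Ac = (0, 0, 7/2, 7/10)
Σ b_i: 1/24·1 + 125/168·1 + 1/168·1 + 5/24·1 = 1 ✓
b·c: 125/168·2/5 + 1/168·(-1) + 5/24·1 = 1/2 ✓
b·c²: 125/168·4/25 + 1/168·1 + 5/24·1 = 1/3 ✓
b·Ac: 1/168·7/2 + 5/24·7/10 = 1/6 ✓
b·c³: 125/168·8/125 + 1/168·(-1) + 5/24·1 = 1/4 ✓
b·(c∘Ac): 1/168·(-7/2) + 5/24·7/10 = 1/8 ✓
b·Ac²: 1/168·7/5 + 5/24·9/25 = 1/12 ✓
b·A²c: 5/24·1/5 = 1/24 ✓; 4 stages ⇒ order 4.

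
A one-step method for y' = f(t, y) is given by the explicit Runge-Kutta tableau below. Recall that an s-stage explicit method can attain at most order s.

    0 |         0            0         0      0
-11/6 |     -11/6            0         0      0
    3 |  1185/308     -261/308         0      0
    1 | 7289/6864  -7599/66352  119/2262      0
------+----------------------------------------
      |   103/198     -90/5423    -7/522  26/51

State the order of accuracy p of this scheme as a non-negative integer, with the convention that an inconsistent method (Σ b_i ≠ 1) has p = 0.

4

b = (103/198, -90/5423, -7/522, 26/51)
c = (0, -11/6, 3, 1)
Ac = (0, 0, 87/56, 153/416)
Σ b_i: 103/198·1 + (-90/5423)·1 + (-7/522)·1 + 26/51·1 = 1 ✓
b·c: (-90/5423)·(-11/6) + (-7/522)·3 + 26/51·1 = 1/2 ✓
b·c²: (-90/5423)·121/36 + (-7/522)·9 + 26/51·1 = 1/3 ✓
b·Ac: (-7/522)·87/56 + 26/51·153/416 = 1/6 ✓
b·c³: (-90/5423)·(-1331/216) + (-7/522)·27 + 26/51·1 = 1/4 ✓
b·(c∘Ac): (-7/522)·261/56 + 26/51·153/416 = 1/8 ✓
b·Ac²: (-7/522)·(-319/112) + 26/51·17/192 = 1/12 ✓
b·A²c: 26/51·17/208 = 1/24 ✓; 4 stages ⇒ order 4.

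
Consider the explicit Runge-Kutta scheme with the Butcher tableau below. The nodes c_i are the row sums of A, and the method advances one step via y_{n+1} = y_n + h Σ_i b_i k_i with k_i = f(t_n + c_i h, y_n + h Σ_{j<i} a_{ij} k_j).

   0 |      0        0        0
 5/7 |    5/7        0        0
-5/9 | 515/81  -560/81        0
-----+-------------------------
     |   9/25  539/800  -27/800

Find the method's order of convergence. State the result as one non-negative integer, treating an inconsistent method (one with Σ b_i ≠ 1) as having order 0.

3

b = (9/25, 539/800, -27/800)
c = (0, 5/7, -5/9)
Ac = (0, 0, -400/81)
Σ b_i: 9/25·1 + 539/800·1 + (-27/800)·1 = 1 ✓
b·c: 539/800·5/7 + (-27/800)·(-5/9) = 1/2 ✓
b·c²: 539/800·25/49 + (-27/800)·25/81 = 1/3 ✓
b·Ac: (-27/800)·(-400/81) = 1/6 ✓; 3 stages ⇒ order 3.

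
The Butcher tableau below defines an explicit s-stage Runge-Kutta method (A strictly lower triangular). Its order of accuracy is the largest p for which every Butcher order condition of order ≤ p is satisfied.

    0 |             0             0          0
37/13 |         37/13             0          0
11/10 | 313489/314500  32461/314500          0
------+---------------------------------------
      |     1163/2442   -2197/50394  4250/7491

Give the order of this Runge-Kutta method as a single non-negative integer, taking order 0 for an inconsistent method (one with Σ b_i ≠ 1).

3

b = (1163/2442, -2197/50394, 4250/7491)
c = (0, 37/13, 11/10)
Ac = (0, 0, 2497/8500)
Σ b_i: 1163/2442·1 + (-2197/50394)·1 + 4250/7491·1 = 1 ✓
b·c: (-2197/50394)·37/13 + 4250/7491·11/10 = 1/2 ✓
b·c²: (-2197/50394)·1369/169 + 4250/7491·121/100 = 1/3 ✓
b·Ac: 4250/7491·2497/8500 = 1/6 ✓; 3 stages ⇒ order 3.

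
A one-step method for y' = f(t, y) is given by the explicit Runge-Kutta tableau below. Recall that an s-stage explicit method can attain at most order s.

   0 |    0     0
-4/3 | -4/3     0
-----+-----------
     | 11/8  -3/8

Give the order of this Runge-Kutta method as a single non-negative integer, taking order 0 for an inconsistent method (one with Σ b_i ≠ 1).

b = (11/8, -3/8)
c = (0, -4/3)
Σ b_i: 11/8·1 + (-3/8)·1 = 1 ✓
b·c: (-3/8)·(-4/3) = 1/2 ✓; 2 stages ⇒ order 2.

2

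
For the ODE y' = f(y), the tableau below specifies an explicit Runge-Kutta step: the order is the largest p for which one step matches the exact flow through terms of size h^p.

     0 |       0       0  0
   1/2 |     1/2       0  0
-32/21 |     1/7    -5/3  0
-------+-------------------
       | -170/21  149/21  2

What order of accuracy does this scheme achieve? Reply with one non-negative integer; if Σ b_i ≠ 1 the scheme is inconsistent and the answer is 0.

2

b = (-170/21, 149/21, 2)
c = (0, 1/2, -32/21)
Ac = (0, 0, -5/6)
Σ b_i: (-170/21)·1 + 149/21·1 + 2·1 = 1 ✓
b·c: 149/21·1/2 + 2·(-32/21) = 1/2 ✓
b·c²: 149/21·1/4 + 2·1024/441 = 11321/1764 ≠ 1/3 ⇒ order 2.
b·Ac: 2·(-5/6) = -5/3 ≠ 1/6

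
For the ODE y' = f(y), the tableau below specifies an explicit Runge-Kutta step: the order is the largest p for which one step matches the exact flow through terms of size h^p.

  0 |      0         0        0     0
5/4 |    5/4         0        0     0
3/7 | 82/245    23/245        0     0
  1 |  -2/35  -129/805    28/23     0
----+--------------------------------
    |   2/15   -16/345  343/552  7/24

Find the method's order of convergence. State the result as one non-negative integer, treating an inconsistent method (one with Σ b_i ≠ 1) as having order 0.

4

b = (2/15, -16/345, 343/552, 7/24)
c = (0, 5/4, 3/7, 1)
Ac = (0, 0, 23/196, 9/28)
Σ b_i: 2/15·1 + (-16/345)·1 + 343/552·1 + 7/24·1 = 1 ✓
b·c: (-16/345)·5/4 + 343/552·3/7 + 7/24·1 = 1/2 ✓
b·c²: (-16/345)·25/16 + 343/552·9/49 + 7/24·1 = 1/3 ✓
b·Ac: 343/552·23/196 + 7/24·9/28 = 1/6 ✓
b·c³: (-16/345)·125/64 + 343/552·27/343 + 7/24·1 = 1/4 ✓
b·(c∘Ac): 343/552·69/1372 + 7/24·9/28 = 1/8 ✓
b·Ac²: 343/552·115/784 + 7/24·(-3/112) = 1/12 ✓
b·A²c: 7/24·1/7 = 1/24 ✓; 4 stages ⇒ order 4.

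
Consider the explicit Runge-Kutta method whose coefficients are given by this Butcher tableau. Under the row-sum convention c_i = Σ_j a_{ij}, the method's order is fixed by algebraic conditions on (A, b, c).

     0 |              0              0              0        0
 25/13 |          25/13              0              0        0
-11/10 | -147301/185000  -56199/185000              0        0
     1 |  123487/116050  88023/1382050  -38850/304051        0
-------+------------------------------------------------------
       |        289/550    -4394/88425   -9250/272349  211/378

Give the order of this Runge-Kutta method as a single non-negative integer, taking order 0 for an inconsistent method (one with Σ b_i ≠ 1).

4

b = (289/550, -4394/88425, -9250/272349, 211/378)
c = (0, 25/13, -11/10, 1)
Ac = (0, 0, -4323/7400, 111/422)
Σ b_i: 289/550·1 + (-4394/88425)·1 + (-9250/272349)·1 + 211/378·1 = 1 ✓
b·c: (-4394/88425)·25/13 + (-9250/272349)·(-11/10) + 211/378·1 = 1/2 ✓
b·c²: (-4394/88425)·625/169 + (-9250/272349)·121/100 + 211/378·1 = 1/3 ✓
b·Ac: (-9250/272349)·(-4323/7400) + 211/378·111/422 = 1/6 ✓
b·c³: (-4394/88425)·15625/2197 + (-9250/272349)·(-1331/1000) + 211/378·1 = 1/4 ✓
b·(c∘Ac): (-9250/272349)·47553/74000 + 211/378·111/422 = 1/8 ✓
b·Ac²: (-9250/272349)·(-4323/3848) + 211/378·222/2743 = 1/12 ✓
b·A²c: 211/378·63/844 = 1/24 ✓; 4 stages ⇒ order 4.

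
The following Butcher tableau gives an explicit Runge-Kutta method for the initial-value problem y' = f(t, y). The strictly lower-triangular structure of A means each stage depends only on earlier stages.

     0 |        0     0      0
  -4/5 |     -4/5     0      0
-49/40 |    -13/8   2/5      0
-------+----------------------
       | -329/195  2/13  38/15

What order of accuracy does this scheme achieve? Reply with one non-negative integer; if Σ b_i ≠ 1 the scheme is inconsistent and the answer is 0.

b = (-329/195, 2/13, 38/15)
c = (0, -4/5, -49/40)
Ac = (0, 0, -8/25)
Σ b_i: (-329/195)·1 + 2/13·1 + 38/15·1 = 1 ✓
b·c: 2/13·(-4/5) + 38/15·(-49/40) = -12583/3900 ≠ 1/2 ⇒ order 1.

1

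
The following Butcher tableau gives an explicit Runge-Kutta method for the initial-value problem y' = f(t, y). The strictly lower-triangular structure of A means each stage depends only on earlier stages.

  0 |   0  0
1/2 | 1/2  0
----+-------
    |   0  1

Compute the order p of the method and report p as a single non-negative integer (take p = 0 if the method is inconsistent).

b = (0, 1)
c = (0, 1/2)
Σ b_i: 1·1 = 1 ✓
b·c: 1·1/2 = 1/2 ✓; 2 stages ⇒ order 2.

2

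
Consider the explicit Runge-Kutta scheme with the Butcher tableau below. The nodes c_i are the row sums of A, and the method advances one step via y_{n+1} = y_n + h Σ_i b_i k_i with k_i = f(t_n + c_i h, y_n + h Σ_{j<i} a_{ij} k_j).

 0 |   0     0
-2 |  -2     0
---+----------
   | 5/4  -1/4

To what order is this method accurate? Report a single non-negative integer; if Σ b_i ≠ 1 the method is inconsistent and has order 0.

b = (5/4, -1/4)
c = (0, -2)
Σ b_i: 5/4·1 + (-1/4)·1 = 1 ✓
b·c: (-1/4)·(-2) = 1/2 ✓; 2 stages ⇒ order 2.

2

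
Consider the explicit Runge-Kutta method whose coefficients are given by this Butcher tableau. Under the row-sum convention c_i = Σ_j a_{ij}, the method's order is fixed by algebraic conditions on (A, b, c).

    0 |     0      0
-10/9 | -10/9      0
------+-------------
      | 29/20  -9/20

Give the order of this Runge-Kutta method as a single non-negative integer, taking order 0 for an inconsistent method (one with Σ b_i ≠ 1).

b = (29/20, -9/20)
c = (0, -10/9)
Σ b_i: 29/20·1 + (-9/20)·1 = 1 ✓
b·c: (-9/20)·(-10/9) = 1/2 ✓; 2 stages ⇒ order 2.

2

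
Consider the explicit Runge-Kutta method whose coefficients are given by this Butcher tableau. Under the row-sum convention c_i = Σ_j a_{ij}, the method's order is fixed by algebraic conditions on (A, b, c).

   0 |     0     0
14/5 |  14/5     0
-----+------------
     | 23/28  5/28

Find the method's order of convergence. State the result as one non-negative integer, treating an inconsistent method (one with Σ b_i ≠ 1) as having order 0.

b = (23/28, 5/28)
c = (0, 14/5)
Σ b_i: 23/28·1 + 5/28·1 = 1 ✓
b·c: 5/28·14/5 = 1/2 ✓; 2 stages ⇒ order 2.

2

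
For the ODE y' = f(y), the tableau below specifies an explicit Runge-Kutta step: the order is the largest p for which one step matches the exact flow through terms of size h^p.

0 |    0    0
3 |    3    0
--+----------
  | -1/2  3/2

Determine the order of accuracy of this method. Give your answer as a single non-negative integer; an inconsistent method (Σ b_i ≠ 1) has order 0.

b = (-1/2, 3/2)
c = (0, 3)
Σ b_i: (-1/2)·1 + 3/2·1 = 1 ✓
b·c: 3/2·3 = 9/2 ≠ 1/2 ⇒ order 1.

1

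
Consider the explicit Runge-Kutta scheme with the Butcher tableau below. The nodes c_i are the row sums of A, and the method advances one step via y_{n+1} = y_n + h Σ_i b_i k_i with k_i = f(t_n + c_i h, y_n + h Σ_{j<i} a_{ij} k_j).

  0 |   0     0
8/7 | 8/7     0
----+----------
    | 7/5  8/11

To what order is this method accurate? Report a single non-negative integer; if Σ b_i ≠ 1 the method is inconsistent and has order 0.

b = (7/5, 8/11)
c = (0, 8/7)
Σ b_i: 7/5·1 + 8/11·1 = 117/55 ≠ 1 ⇒ order 0.

0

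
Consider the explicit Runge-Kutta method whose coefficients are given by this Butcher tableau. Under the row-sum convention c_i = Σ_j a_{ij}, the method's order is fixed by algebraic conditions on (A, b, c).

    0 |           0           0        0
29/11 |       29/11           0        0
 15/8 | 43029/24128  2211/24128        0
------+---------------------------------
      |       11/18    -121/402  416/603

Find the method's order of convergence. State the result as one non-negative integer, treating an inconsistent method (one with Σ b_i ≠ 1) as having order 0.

3

b = (11/18, -121/402, 416/603)
c = (0, 29/11, 15/8)
Ac = (0, 0, 201/832)
Σ b_i: 11/18·1 + (-121/402)·1 + 416/603·1 = 1 ✓
b·c: (-121/402)·29/11 + 416/603·15/8 = 1/2 ✓
b·c²: (-121/402)·841/121 + 416/603·225/64 = 1/3 ✓
b·Ac: 416/603·201/832 = 1/6 ✓; 3 stages ⇒ order 3.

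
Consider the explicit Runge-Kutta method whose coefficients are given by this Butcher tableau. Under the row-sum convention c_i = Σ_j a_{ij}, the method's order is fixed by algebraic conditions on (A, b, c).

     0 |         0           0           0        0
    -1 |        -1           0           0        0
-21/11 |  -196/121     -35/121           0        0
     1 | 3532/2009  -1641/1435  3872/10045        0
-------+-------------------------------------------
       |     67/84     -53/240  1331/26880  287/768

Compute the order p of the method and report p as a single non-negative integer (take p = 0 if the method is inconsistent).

4

b = (67/84, -53/240, 1331/26880, 287/768)
c = (0, -1, -21/11, 1)
Ac = (0, 0, 35/121, 117/287)
Σ b_i: 67/84·1 + (-53/240)·1 + 1331/26880·1 + 287/768·1 = 1 ✓
b·c: (-53/240)·(-1) + 1331/26880·(-21/11) + 287/768·1 = 1/2 ✓
b·c²: (-53/240)·1 + 1331/26880·441/121 + 287/768·1 = 1/3 ✓
b·Ac: 1331/26880·35/121 + 287/768·117/287 = 1/6 ✓
b·c³: (-53/240)·(-1) + 1331/26880·(-9261/1331) + 287/768·1 = 1/4 ✓
b·(c∘Ac): 1331/26880·(-735/1331) + 287/768·117/287 = 1/8 ✓
b·Ac²: 1331/26880·(-35/121) + 287/768·75/287 = 1/12 ✓
b·A²c: 287/768·32/287 = 1/24 ✓; 4 stages ⇒ order 4.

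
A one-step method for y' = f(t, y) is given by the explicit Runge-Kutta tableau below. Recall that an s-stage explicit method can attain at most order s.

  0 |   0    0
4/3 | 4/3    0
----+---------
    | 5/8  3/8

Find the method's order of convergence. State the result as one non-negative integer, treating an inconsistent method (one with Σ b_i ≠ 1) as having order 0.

2

b = (5/8, 3/8)
c = (0, 4/3)
Σ b_i: 5/8·1 + 3/8·1 = 1 ✓
b·c: 3/8·4/3 = 1/2 ✓; 2 stages ⇒ order 2.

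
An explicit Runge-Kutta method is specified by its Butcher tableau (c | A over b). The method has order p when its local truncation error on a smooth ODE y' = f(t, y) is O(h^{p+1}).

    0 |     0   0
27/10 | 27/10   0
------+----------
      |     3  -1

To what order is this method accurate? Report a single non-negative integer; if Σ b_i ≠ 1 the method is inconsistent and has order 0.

0

b = (3, -1)
c = (0, 27/10)
Σ b_i: 3·1 + (-1)·1 = 2 ≠ 1 ⇒ order 0.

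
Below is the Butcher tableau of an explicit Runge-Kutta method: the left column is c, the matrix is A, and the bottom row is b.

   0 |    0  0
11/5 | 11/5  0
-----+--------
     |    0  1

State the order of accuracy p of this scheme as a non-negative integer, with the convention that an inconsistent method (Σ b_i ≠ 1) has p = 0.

1

b = (0, 1)
c = (0, 11/5)
Σ b_i: 1·1 = 1 ✓
b·c: 1·11/5 = 11/5 ≠ 1/2 ⇒ order 1.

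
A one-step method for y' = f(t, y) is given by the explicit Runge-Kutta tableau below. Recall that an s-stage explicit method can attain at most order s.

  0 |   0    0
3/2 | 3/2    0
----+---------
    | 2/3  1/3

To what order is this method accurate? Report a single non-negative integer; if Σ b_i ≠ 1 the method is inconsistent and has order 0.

b = (2/3, 1/3)
c = (0, 3/2)
Σ b_i: 2/3·1 + 1/3·1 = 1 ✓
b·c: 1/3·3/2 = 1/2 ✓; 2 stages ⇒ order 2.

2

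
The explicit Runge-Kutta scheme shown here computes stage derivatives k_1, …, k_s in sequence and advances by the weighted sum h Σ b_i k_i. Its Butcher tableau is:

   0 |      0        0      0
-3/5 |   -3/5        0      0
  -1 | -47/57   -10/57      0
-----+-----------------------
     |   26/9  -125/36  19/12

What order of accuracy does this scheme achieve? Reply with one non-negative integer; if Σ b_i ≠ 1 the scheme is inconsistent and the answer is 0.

b = (26/9, -125/36, 19/12)
c = (0, -3/5, -1)
Ac = (0, 0, 2/19)
Σ b_i: 26/9·1 + (-125/36)·1 + 19/12·1 = 1 ✓
b·c: (-125/36)·(-3/5) + 19/12·(-1) = 1/2 ✓
b·c²: (-125/36)·9/25 + 19/12·1 = 1/3 ✓
b·Ac: 19/12·2/19 = 1/6 ✓; 3 stages ⇒ order 3.

3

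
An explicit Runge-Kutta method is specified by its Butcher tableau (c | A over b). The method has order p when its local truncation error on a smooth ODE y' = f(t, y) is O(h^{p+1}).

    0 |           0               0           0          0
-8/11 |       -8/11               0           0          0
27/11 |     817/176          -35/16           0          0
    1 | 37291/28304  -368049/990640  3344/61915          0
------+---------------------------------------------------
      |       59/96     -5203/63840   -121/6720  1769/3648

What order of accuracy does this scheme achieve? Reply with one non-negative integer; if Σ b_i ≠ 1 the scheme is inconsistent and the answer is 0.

b = (59/96, -5203/63840, -121/6720, 1769/3648)
c = (0, -8/11, 27/11, 1)
Ac = (0, 0, 35/22, 1425/3538)
Σ b_i: 59/96·1 + (-5203/63840)·1 + (-121/6720)·1 + 1769/3648·1 = 1 ✓
b·c: (-5203/63840)·(-8/11) + (-121/6720)·27/11 + 1769/3648·1 = 1/2 ✓
b·c²: (-5203/63840)·64/121 + (-121/6720)·729/121 + 1769/3648·1 = 1/3 ✓
b·Ac: (-121/6720)·35/22 + 1769/3648·1425/3538 = 1/6 ✓
b·c³: (-5203/63840)·(-512/1331) + (-121/6720)·19683/1331 + 1769/3648·1 = 1/4 ✓
b·(c∘Ac): (-121/6720)·945/242 + 1769/3648·1425/3538 = 1/8 ✓
b·Ac²: (-121/6720)·(-140/121) + 1769/3648·228/1769 = 1/12 ✓
b·A²c: 1769/3648·152/1769 = 1/24 ✓; 4 stages ⇒ order 4.

4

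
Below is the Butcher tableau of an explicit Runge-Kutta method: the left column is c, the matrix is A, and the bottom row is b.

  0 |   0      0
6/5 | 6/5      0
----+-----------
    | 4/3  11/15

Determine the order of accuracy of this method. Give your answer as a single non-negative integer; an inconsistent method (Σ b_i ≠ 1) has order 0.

0

b = (4/3, 11/15)
c = (0, 6/5)
Σ b_i: 4/3·1 + 11/15·1 = 31/15 ≠ 1 ⇒ order 0.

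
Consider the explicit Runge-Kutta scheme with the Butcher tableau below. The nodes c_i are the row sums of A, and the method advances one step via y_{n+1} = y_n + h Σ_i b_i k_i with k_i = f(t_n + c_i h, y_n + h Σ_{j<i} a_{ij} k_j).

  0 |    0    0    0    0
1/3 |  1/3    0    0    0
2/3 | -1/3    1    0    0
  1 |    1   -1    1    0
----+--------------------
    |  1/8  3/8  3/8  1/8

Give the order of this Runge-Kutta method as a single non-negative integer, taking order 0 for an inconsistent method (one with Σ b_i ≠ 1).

4

b = (1/8, 3/8, 3/8, 1/8)
c = (0, 1/3, 2/3, 1)
Ac = (0, 0, 1/3, 1/3)
Σ b_i: 1/8·1 + 3/8·1 + 3/8·1 + 1/8·1 = 1 ✓
b·c: 3/8·1/3 + 3/8·2/3 + 1/8·1 = 1/2 ✓
b·c²: 3/8·1/9 + 3/8·4/9 + 1/8·1 = 1/3 ✓
b·Ac: 3/8·1/3 + 1/8·1/3 = 1/6 ✓
b·c³: 3/8·1/27 + 3/8·8/27 + 1/8·1 = 1/4 ✓
b·(c∘Ac): 3/8·2/9 + 1/8·1/3 = 1/8 ✓
b·Ac²: 3/8·1/9 + 1/8·1/3 = 1/12 ✓
b·A²c: 1/8·1/3 = 1/24 ✓; 4 stages ⇒ order 4.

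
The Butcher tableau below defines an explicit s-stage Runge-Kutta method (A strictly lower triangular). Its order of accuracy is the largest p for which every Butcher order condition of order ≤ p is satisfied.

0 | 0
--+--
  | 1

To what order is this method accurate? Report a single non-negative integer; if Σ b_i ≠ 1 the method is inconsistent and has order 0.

b = (1)
c = (0)
Σ b_i: 1·1 = 1 ✓; 1 stage ⇒ order 1.

1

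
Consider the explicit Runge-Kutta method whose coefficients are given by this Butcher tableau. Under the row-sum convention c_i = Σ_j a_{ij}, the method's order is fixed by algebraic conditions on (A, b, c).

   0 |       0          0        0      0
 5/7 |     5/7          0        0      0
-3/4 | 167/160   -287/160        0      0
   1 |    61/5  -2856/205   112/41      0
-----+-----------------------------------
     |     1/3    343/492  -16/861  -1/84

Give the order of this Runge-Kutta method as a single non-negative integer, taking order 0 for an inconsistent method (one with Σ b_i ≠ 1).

4

b = (1/3, 343/492, -16/861, -1/84)
c = (0, 5/7, -3/4, 1)
Ac = (0, 0, -41/32, -12)
Σ b_i: 1/3·1 + 343/492·1 + (-16/861)·1 + (-1/84)·1 = 1 ✓
b·c: 343/492·5/7 + (-16/861)·(-3/4) + (-1/84)·1 = 1/2 ✓
b·c²: 343/492·25/49 + (-16/861)·9/16 + (-1/84)·1 = 1/3 ✓
b·Ac: (-16/861)·(-41/32) + (-1/84)·(-12) = 1/6 ✓
b·c³: 343/492·125/343 + (-16/861)·(-27/64) + (-1/84)·1 = 1/4 ✓
b·(c∘Ac): (-16/861)·123/128 + (-1/84)·(-12) = 1/8 ✓
b·Ac²: (-16/861)·(-205/224) + (-1/84)·(-39/7) = 1/12 ✓
b·A²c: (-1/84)·(-7/2) = 1/24 ✓; 4 stages ⇒ order 4.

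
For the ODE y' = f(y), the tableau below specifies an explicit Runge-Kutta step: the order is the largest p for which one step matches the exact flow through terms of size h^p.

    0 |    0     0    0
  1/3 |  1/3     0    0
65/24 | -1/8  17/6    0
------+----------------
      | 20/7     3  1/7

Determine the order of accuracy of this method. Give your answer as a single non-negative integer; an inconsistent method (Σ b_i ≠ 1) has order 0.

0

b = (20/7, 3, 1/7)
c = (0, 1/3, 65/24)
Ac = (0, 0, 17/18)
Σ b_i: 20/7·1 + 3·1 + 1/7·1 = 6 ≠ 1 ⇒ order 0.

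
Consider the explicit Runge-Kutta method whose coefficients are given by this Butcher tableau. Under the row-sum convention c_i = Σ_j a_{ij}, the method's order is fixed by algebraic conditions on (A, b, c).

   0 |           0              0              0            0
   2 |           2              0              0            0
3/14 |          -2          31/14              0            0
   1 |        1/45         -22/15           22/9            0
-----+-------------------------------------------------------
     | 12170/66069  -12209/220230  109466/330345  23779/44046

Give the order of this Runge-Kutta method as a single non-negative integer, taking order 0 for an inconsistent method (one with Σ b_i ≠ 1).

b = (12170/66069, -12209/220230, 109466/330345, 23779/44046)
c = (0, 2, 3/14, 1)
Ac = (0, 0, 31/7, -253/105)
Σ b_i: 12170/66069·1 + (-12209/220230)·1 + 109466/330345·1 + 23779/44046·1 = 1 ✓
b·c: (-12209/220230)·2 + 109466/330345·3/14 + 23779/44046·1 = 1/2 ✓
b·c²: (-12209/220230)·4 + 109466/330345·9/196 + 23779/44046·1 = 1/3 ✓
b·Ac: 109466/330345·31/7 + 23779/44046·(-253/105) = 1/6 ✓
b·c³: (-12209/220230)·8 + 109466/330345·27/2744 + 23779/44046·1 = 61435/616644 ≠ 1/4 ⇒ order 3.
b·(c∘Ac): 109466/330345·93/98 + 23779/44046·(-253/105) = -651679/660690 ≠ 1/8
b·Ac²: 109466/330345·62/7 + 23779/44046·(-8459/1470) = -317531/1849932 ≠ 1/12
b·A²c: 23779/44046·682/63 = 1158377/198207 ≠ 1/24

3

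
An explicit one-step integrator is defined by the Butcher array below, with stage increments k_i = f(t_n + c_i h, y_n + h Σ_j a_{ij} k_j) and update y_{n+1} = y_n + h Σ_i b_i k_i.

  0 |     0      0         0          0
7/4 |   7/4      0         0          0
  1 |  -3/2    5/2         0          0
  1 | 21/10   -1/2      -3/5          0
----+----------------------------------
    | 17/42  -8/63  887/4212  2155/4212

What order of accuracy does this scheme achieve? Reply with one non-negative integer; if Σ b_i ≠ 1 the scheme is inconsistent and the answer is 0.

b = (17/42, -8/63, 887/4212, 2155/4212)
c = (0, 7/4, 1, 1)
Ac = (0, 0, 35/8, -59/40)
Σ b_i: 17/42·1 + (-8/63)·1 + 887/4212·1 + 2155/4212·1 = 1 ✓
b·c: (-8/63)·7/4 + 887/4212·1 + 2155/4212·1 = 1/2 ✓
b·c²: (-8/63)·49/16 + 887/4212·1 + 2155/4212·1 = 1/3 ✓
b·Ac: 887/4212·35/8 + 2155/4212·(-59/40) = 1/6 ✓
b·c³: (-8/63)·343/64 + 887/4212·1 + 2155/4212·1 = 1/24 ≠ 1/4 ⇒ order 3.
b·(c∘Ac): 887/4212·35/8 + 2155/4212·(-59/40) = 1/6 ≠ 1/8
b·Ac²: 887/4212·245/32 + 2155/4212·(-341/160) = 977/1872 ≠ 1/12
b·A²c: 2155/4212·(-21/8) = -15085/11232 ≠ 1/24

3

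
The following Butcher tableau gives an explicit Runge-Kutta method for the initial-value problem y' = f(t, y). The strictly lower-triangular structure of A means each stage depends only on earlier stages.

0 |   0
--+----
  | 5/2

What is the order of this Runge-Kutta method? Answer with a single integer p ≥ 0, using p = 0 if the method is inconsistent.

0

b = (5/2)
c = (0)
Σ b_i: 5/2·1 = 5/2 ≠ 1 ⇒ order 0.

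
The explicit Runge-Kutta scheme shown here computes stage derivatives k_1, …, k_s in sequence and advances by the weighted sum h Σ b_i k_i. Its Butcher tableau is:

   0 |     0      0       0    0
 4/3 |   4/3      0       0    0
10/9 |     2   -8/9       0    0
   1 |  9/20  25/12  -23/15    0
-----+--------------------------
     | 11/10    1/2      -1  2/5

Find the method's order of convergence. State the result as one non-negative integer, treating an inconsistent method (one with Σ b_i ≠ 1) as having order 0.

b = (11/10, 1/2, -1, 2/5)
c = (0, 4/3, 10/9, 1)
Ac = (0, 0, -32/27, 29/27)
Σ b_i: 11/10·1 + 1/2·1 + (-1)·1 + 2/5·1 = 1 ✓
b·c: 1/2·4/3 + (-1)·10/9 + 2/5·1 = -2/45 ≠ 1/2 ⇒ order 1.

1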